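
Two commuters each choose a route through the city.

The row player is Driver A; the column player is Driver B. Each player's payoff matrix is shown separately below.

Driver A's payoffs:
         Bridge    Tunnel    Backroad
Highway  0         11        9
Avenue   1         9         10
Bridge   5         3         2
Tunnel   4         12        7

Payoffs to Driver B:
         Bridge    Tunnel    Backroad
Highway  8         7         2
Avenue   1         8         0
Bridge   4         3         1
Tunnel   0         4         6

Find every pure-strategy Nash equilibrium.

(Highway, Bridge): Driver A can switch to Avenue (0 → 1). Not NE.
(Highway, Tunnel): Driver A can switch to Tunnel (11 → 12). Not NE.
(Highway, Backroad): Driver A can switch to Avenue (9 → 10). Not NE.
(Avenue, Bridge): Driver A can switch to Bridge (1 → 5). Not NE.
(Avenue, Tunnel): Driver A can switch to Highway (9 → 11). Not NE.
(Avenue, Backroad): Driver B can switch to Bridge (0 → 1). Not NE.
(Bridge, Bridge): Driver A gets 5, best alternative 4; Driver B gets 4, best alternative 3. No profitable deviation — NE.
(The remaining 5 profiles each have a profitable deviation by the same check.)

(Bridge, Bridge)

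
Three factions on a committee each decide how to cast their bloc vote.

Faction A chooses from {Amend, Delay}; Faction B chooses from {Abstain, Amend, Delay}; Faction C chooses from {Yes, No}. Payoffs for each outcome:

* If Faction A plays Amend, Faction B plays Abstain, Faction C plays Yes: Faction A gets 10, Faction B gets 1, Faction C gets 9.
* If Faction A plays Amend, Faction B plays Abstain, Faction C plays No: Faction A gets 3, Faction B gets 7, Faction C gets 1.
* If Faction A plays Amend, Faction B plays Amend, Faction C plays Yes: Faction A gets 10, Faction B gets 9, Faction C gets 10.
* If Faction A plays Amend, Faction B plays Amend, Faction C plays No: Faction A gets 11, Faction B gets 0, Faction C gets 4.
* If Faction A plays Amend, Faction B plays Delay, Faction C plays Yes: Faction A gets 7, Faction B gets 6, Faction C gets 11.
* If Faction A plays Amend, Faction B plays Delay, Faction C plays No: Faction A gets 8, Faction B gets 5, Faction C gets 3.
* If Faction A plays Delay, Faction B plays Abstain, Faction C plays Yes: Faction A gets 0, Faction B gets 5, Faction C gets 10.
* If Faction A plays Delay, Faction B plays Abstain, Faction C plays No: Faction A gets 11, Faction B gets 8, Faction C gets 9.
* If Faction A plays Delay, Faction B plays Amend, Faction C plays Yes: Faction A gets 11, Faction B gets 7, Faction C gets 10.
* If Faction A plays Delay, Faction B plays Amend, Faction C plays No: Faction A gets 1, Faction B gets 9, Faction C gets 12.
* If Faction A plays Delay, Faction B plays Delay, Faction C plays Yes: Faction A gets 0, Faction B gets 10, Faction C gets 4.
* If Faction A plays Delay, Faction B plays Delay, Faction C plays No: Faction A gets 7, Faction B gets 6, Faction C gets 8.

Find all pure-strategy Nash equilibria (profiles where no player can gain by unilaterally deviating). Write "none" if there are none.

There is no pure-strategy Nash equilibrium.

(Amend, Abstain, Yes): Faction B can switch to Amend (1 → 9). Not NE.
(Amend, Abstain, No): Faction A can switch to Delay (3 → 11). Not NE.
(Amend, Amend, Yes): Faction A can switch to Delay (10 → 11). Not NE.
(Amend, Amend, No): Faction B can switch to Abstain (0 → 7). Not NE.
(Amend, Delay, Yes): Faction B can switch to Amend (6 → 9). Not NE.
(Amend, Delay, No): Faction B can switch to Abstain (5 → 7). Not NE.
(Delay, Abstain, Yes): Faction A can switch to Amend (0 → 10). Not NE.
(Delay, Abstain, No): Faction B can switch to Amend (8 → 9). Not NE.
(Delay, Amend, Yes): Faction B can switch to Delay (7 → 10). Not NE.
(Delay, Amend, No): Faction A can switch to Amend (1 → 11). Not NE.
(Delay, Delay, Yes): Faction A can switch to Amend (0 → 7). Not NE.
(Delay, Delay, No): Faction A can switch to Amend (7 → 8). Not NE.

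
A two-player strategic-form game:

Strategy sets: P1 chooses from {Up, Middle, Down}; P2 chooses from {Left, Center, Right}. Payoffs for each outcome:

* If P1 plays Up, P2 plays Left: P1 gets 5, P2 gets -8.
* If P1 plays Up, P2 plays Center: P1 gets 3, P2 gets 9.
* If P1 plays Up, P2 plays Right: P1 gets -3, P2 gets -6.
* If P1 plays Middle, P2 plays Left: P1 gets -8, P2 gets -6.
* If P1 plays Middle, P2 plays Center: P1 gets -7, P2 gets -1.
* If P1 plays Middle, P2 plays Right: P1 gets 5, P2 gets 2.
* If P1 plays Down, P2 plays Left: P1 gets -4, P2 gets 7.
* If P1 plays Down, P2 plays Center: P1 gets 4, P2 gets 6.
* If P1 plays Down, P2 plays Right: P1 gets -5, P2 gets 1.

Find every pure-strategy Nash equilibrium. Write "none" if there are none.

The unique pure-strategy Nash equilibrium is (Middle, Right).

Check each profile: it is a Nash equilibrium iff no player can strictly gain by switching unilaterally.
(Up, Left): P2 can switch to Center (-8 → 9). Not NE.
(Up, Center): P1 can switch to Down (3 → 4). Not NE.
(Up, Right): P1 can switch to Middle (-3 → 5). Not NE.
(Middle, Left): P1 can switch to Up (-8 → 5). Not NE.
(Middle, Center): P1 can switch to Up (-7 → 3). Not NE.
(Middle, Right): P1 gets 5, best alternative -3; P2 gets 2, best alternative -1. No profitable deviation — NE.
(Down, Left): P1 can switch to Up (-4 → 5). Not NE.
(Down, Center): P2 can switch to Left (6 → 7). Not NE.
(Down, Right): P1 can switch to Up (-5 → -3). Not NE.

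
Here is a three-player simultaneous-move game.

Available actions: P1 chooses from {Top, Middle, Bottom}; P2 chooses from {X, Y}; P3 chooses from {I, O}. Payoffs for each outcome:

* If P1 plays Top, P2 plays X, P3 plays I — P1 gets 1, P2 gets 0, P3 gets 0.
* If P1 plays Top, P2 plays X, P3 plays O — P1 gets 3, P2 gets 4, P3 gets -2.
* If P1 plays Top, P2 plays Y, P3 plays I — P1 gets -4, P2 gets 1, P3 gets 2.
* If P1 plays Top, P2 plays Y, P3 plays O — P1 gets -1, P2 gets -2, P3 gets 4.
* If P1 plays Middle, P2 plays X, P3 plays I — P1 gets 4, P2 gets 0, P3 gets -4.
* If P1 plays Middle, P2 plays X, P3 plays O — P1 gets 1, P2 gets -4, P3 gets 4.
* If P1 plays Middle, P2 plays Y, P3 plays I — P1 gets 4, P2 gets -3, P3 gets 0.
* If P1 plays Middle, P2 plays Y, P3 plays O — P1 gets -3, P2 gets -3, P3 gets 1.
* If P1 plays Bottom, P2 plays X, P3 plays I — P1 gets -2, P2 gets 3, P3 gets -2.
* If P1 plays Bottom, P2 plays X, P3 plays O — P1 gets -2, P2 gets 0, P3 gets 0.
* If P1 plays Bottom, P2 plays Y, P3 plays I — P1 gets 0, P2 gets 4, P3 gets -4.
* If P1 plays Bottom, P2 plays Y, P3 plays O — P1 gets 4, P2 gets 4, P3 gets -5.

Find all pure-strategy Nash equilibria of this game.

No pure-strategy Nash equilibrium.

P1 against (X, I): payoffs 1, 4, -2 → best response Middle.
P1 against (X, O): payoffs 3, 1, -2 → best response Top.
P1 against (Y, I): payoffs -4, 4, 0 → best response Middle.
P1 against (Y, O): payoffs -1, -3, 4 → best response Bottom.
P2 against (Top, I): payoffs 0, 1 → best response Y.
P2 against (Top, O): payoffs 4, -2 → best response X.
P2 against (Middle, I): payoffs 0, -3 → best response X.
P2 against (Middle, O): payoffs -4, -3 → best response Y.
P2 against (Bottom, I): payoffs 3, 4 → best response Y.
P2 against (Bottom, O): payoffs 0, 4 → best response Y.
P3 against (Top, X): payoffs 0, -2 → best response I.
P3 against (Top, Y): payoffs 2, 4 → best response O.
P3 against (Middle, X): payoffs -4, 4 → best response O.
P3 against (Middle, Y): payoffs 0, 1 → best response O.
P3 against (Bottom, X): payoffs -2, 0 → best response O.
P3 against (Bottom, Y): payoffs -4, -5 → best response I.
No profile is a mutual best response for all players.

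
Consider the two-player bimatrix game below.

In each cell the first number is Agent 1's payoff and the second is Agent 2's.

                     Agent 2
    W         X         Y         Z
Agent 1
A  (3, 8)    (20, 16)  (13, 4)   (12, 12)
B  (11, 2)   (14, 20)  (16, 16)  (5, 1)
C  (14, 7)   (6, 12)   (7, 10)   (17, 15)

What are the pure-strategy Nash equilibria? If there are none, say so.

The pure Nash equilibria are (A, X); (C, Z).

For each player, find the best response to each opponent profile; mutual best responses are the pure NE.
Agent 1 against W: payoffs 3, 11, 14 → best response C.
Agent 1 against X: payoffs 20, 14, 6 → best response A.
Agent 1 against Y: payoffs 13, 16, 7 → best response B.
Agent 1 against Z: payoffs 12, 5, 17 → best response C.
Agent 2 against A: payoffs 8, 16, 4, 12 → best response X.
Agent 2 against B: payoffs 2, 20, 16, 1 → best response X.
Agent 2 against C: payoffs 7, 12, 10, 15 → best response Z.
Mutual best responses: (A, X); (C, Z).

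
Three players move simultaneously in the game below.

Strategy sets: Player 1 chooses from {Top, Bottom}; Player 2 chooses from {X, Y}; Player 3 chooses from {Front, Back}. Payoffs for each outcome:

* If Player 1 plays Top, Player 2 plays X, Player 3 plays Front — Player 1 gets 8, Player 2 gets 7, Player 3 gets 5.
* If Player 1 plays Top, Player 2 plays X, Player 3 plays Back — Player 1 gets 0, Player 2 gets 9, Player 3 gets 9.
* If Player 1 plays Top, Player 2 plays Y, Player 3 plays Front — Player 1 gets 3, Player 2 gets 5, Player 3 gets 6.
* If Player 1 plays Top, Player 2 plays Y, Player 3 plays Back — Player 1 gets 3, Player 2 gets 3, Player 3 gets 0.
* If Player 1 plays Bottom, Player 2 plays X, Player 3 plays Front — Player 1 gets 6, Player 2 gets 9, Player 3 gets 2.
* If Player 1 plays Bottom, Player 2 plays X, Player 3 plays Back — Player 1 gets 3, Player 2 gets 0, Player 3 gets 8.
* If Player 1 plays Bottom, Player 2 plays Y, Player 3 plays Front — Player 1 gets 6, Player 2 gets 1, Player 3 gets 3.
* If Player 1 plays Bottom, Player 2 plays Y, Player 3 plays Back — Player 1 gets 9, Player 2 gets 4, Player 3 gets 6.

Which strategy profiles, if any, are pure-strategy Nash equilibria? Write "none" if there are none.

Check each profile: it is a Nash equilibrium iff no player can strictly gain by switching unilaterally.
(Top, X, Front): Player 3 can switch to Back (5 → 9). Not NE.
(Top, X, Back): Player 1 can switch to Bottom (0 → 3). Not NE.
(Top, Y, Front): Player 1 can switch to Bottom (3 → 6). Not NE.
(Top, Y, Back): Player 1 can switch to Bottom (3 → 9). Not NE.
(Bottom, X, Front): Player 1 can switch to Top (6 → 8). Not NE.
(Bottom, X, Back): Player 2 can switch to Y (0 → 4). Not NE.
(Bottom, Y, Front): Player 2 can switch to X (1 → 9). Not NE.
(Bottom, Y, Back): Player 1 gets 9, best alternative 3; Player 2 gets 4, best alternative 0; Player 3 gets 6, best alternative 3. No profitable deviation — NE.

The unique pure-strategy Nash equilibrium is (Bottom, Y, Back).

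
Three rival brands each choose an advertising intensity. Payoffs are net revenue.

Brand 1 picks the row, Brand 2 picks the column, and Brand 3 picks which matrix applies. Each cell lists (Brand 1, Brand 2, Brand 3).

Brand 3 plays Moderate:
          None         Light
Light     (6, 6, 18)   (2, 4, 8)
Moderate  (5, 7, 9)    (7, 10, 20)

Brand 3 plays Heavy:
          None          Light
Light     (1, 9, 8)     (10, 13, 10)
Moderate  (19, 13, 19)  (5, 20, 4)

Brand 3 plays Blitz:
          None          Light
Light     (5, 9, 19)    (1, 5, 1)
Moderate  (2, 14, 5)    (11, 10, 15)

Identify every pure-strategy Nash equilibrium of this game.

Brand 1 against (None, Moderate): payoffs 6, 5 → best response Light.
Brand 1 against (None, Heavy): payoffs 1, 19 → best response Moderate.
Brand 1 against (None, Blitz): payoffs 5, 2 → best response Light.
Brand 1 against (Light, Moderate): payoffs 2, 7 → best response Moderate.
Brand 1 against (Light, Heavy): payoffs 10, 5 → best response Light.
Brand 1 against (Light, Blitz): payoffs 1, 11 → best response Moderate.
Brand 2 against (Light, Moderate): payoffs 6, 4 → best response None.
Brand 2 against (Light, Heavy): payoffs 9, 13 → best response Light.
Brand 2 against (Light, Blitz): payoffs 9, 5 → best response None.
Brand 2 against (Moderate, Moderate): payoffs 7, 10 → best response Light.
Brand 2 against (Moderate, Heavy): payoffs 13, 20 → best response Light.
Brand 2 against (Moderate, Blitz): payoffs 14, 10 → best response None.
Brand 3 against (Light, None): payoffs 18, 8, 19 → best response Blitz.
Brand 3 against (Light, Light): payoffs 8, 10, 1 → best response Heavy.
Brand 3 against (Moderate, None): payoffs 9, 19, 5 → best response Heavy.
Brand 3 against (Moderate, Light): payoffs 20, 4, 15 → best response Moderate.
Mutual best responses: (Light, None, Blitz); (Light, Light, Heavy); (Moderate, Light, Moderate).

Pure-strategy Nash equilibria: (Light, None, Blitz), (Light, Light, Heavy), (Moderate, Light, Moderate)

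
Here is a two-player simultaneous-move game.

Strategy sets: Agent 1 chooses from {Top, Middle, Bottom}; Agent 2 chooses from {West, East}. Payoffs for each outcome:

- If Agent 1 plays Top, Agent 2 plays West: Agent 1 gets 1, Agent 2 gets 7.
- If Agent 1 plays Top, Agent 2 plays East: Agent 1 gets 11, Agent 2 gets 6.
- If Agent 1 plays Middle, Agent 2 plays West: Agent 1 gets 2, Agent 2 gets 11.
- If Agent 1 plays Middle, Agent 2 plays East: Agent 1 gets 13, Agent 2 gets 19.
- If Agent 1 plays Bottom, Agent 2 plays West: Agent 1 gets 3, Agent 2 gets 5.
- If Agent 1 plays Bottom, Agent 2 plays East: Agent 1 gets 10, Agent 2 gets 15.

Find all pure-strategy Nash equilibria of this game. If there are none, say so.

Mark each player's best response to every combination of opponents' strategies; a profile where every player is best-responding is a pure Nash equilibrium.
Agent 1 against West: payoffs 1, 2, 3 → best response Bottom.
Agent 1 against East: payoffs 11, 13, 10 → best response Middle.
Agent 2 against Top: payoffs 7, 6 → best response West.
Agent 2 against Middle: payoffs 11, 19 → best response East.
Agent 2 against Bottom: payoffs 5, 15 → best response East.
Mutual best responses: (Middle, East).

(Middle, East)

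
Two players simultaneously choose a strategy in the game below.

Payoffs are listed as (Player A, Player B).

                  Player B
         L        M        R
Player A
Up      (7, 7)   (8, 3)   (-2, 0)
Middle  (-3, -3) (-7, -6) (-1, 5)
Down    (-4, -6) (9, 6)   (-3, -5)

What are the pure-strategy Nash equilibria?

Check each profile: it is a Nash equilibrium iff no player can strictly gain by switching unilaterally.
(Up, L): Player A gets 7, best alternative -3; Player B gets 7, best alternative 3. No profitable deviation — NE.
(Up, M): Player A can switch to Down (8 → 9). Not NE.
(Up, R): Player A can switch to Middle (-2 → -1). Not NE.
(Middle, L): Player A can switch to Up (-3 → 7). Not NE.
(Middle, M): Player A can switch to Up (-7 → 8). Not NE.
(Middle, R): Player A gets -1, best alternative -2; Player B gets 5, best alternative -3. No profitable deviation — NE.
(Down, L): Player A can switch to Up (-4 → 7). Not NE.
(Down, M): Player A gets 9, best alternative 8; Player B gets 6, best alternative -5. No profitable deviation — NE.
(Down, R): Player A can switch to Up (-3 → -2). Not NE.

Pure-strategy Nash equilibria: (Up, L), (Middle, R), (Down, M)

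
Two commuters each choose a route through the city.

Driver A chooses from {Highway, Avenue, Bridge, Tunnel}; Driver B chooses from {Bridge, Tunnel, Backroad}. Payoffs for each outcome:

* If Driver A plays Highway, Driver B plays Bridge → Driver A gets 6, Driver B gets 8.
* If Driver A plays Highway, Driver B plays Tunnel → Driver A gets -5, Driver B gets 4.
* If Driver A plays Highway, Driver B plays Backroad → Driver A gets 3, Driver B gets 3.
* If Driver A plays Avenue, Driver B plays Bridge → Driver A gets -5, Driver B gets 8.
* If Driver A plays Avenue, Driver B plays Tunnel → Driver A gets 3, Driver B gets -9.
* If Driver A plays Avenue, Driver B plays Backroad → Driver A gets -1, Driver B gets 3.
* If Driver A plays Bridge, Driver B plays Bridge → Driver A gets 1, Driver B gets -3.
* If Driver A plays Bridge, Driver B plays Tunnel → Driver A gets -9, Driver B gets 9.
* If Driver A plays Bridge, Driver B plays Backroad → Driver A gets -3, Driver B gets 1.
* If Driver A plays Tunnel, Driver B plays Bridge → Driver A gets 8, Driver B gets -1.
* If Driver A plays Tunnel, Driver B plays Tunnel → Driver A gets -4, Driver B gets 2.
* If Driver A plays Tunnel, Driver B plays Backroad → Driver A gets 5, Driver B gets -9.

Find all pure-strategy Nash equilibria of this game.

Mark each player's best response to every combination of opponents' strategies; a profile where every player is best-responding is a pure Nash equilibrium.
Driver A against Bridge: payoffs 6, -5, 1, 8 → best response Tunnel.
Driver A against Tunnel: payoffs -5, 3, -9, -4 → best response Avenue.
Driver A against Backroad: payoffs 3, -1, -3, 5 → best response Tunnel.
Driver B against Highway: payoffs 8, 4, 3 → best response Bridge.
Driver B against Avenue: payoffs 8, -9, 3 → best response Bridge.
Driver B against Bridge: payoffs -3, 9, 1 → best response Tunnel.
Driver B against Tunnel: payoffs -1, 2, -9 → best response Tunnel.
No profile is a mutual best response for all players.

This game has no pure Nash equilibrium.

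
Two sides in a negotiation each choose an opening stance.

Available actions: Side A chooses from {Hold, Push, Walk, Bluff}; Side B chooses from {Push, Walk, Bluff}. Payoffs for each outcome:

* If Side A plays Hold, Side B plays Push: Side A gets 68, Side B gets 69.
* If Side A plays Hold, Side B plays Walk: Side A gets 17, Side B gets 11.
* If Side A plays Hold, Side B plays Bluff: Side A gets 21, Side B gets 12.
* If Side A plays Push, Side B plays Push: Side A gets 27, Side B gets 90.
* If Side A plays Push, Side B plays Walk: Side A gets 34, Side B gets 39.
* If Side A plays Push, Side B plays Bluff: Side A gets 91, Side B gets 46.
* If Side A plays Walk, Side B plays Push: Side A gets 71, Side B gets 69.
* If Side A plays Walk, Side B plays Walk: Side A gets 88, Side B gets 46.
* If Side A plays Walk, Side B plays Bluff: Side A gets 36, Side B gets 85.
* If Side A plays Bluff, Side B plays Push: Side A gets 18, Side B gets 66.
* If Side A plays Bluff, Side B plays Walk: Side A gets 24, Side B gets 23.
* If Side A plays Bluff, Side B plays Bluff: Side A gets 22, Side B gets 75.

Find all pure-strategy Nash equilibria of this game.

(Hold, Push): Side A can switch to Walk (68 → 71). Not NE.
(Hold, Walk): Side A can switch to Push (17 → 34). Not NE.
(Hold, Bluff): Side A can switch to Push (21 → 91). Not NE.
(Push, Push): Side A can switch to Hold (27 → 68). Not NE.
(Push, Walk): Side A can switch to Walk (34 → 88). Not NE.
(Push, Bluff): Side B can switch to Push (46 → 90). Not NE.
(Walk, Push): Side B can switch to Bluff (69 → 85). Not NE.
(Walk, Walk): Side B can switch to Push (46 → 69). Not NE.
(The remaining 4 profiles each have a profitable deviation by the same check.)

No pure-strategy Nash equilibrium.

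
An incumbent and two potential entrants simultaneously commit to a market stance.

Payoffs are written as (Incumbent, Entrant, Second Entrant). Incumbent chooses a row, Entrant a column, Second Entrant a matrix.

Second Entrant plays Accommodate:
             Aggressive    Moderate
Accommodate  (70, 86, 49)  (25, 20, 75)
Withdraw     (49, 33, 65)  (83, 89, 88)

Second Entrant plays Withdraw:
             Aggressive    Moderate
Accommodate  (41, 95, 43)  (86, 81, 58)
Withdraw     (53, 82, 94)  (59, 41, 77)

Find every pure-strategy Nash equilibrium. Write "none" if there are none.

(Accommodate, Aggressive, Accommodate): Incumbent gets 70, best alternative 49; Entrant gets 86, best alternative 20; Second Entrant gets 49, best alternative 43. No profitable deviation — NE.
(Accommodate, Aggressive, Withdraw): Incumbent can switch to Withdraw (41 → 53). Not NE.
(Accommodate, Moderate, Accommodate): Incumbent can switch to Withdraw (25 → 83). Not NE.
(Accommodate, Moderate, Withdraw): Entrant can switch to Aggressive (81 → 95). Not NE.
(Withdraw, Aggressive, Accommodate): Incumbent can switch to Accommodate (49 → 70). Not NE.
(Withdraw, Aggressive, Withdraw): Incumbent gets 53, best alternative 41; Entrant gets 82, best alternative 41; Second Entrant gets 94, best alternative 65. No profitable deviation — NE.
(Withdraw, Moderate, Accommodate): Incumbent gets 83, best alternative 25; Entrant gets 89, best alternative 33; Second Entrant gets 88, best alternative 77. No profitable deviation — NE.
(Withdraw, Moderate, Withdraw): Incumbent can switch to Accommodate (59 → 86). Not NE.

Pure-strategy Nash equilibria: (Accommodate, Aggressive, Accommodate) and (Withdraw, Aggressive, Withdraw) and (Withdraw, Moderate, Accommodate)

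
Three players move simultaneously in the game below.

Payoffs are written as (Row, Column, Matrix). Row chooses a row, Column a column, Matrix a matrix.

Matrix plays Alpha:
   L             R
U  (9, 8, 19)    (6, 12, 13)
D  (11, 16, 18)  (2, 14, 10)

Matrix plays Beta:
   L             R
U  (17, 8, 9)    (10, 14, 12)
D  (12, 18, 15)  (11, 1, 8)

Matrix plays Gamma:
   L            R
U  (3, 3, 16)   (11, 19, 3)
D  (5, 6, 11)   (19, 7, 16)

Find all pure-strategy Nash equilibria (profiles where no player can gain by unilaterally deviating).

(U, L, Alpha): Row can switch to D (9 → 11). Not NE.
(U, L, Beta): Column can switch to R (8 → 14). Not NE.
(U, L, Gamma): Row can switch to D (3 → 5). Not NE.
(U, R, Alpha): Row gets 6, best alternative 2; Column gets 12, best alternative 8; Matrix gets 13, best alternative 12. No profitable deviation — NE.
(U, R, Beta): Row can switch to D (10 → 11). Not NE.
(U, R, Gamma): Row can switch to D (11 → 19). Not NE.
(D, L, Alpha): Row gets 11, best alternative 9; Column gets 16, best alternative 14; Matrix gets 18, best alternative 15. No profitable deviation — NE.
(D, L, Beta): Row can switch to U (12 → 17). Not NE.
(D, R, Gamma): Row gets 19, best alternative 11; Column gets 7, best alternative 6; Matrix gets 16, best alternative 10. No profitable deviation — NE.
(The remaining 3 profiles each have a profitable deviation by the same check.)

The pure Nash equilibria are (U, R, Alpha) and (D, L, Alpha) and (D, R, Gamma).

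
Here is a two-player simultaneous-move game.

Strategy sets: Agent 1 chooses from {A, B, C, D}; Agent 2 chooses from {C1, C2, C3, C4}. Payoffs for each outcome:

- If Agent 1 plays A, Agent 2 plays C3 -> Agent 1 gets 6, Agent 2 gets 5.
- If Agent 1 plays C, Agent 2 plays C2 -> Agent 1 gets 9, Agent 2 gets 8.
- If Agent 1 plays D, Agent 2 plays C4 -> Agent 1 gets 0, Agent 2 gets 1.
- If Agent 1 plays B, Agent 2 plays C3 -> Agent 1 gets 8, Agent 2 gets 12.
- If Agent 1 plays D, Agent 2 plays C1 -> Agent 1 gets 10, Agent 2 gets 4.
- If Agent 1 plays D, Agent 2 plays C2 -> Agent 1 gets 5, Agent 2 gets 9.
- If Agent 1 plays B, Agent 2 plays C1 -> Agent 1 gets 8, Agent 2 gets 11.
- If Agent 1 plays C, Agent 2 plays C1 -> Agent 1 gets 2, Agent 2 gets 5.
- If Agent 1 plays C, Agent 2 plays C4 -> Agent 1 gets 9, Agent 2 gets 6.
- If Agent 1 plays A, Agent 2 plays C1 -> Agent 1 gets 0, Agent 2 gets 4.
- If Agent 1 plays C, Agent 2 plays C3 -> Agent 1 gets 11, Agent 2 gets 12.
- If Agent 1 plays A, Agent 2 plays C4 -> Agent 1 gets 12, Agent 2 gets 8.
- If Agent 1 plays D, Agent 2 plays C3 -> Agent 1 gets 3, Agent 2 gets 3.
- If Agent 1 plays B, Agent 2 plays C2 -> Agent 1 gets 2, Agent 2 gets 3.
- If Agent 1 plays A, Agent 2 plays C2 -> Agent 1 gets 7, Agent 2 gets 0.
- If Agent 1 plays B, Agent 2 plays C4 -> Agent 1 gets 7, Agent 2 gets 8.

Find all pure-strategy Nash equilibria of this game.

Agent 1 against C1: payoffs 0, 8, 2, 10 → best response D.
Agent 1 against C2: payoffs 7, 2, 9, 5 → best response C.
Agent 1 against C3: payoffs 6, 8, 11, 3 → best response C.
Agent 1 against C4: payoffs 12, 7, 9, 0 → best response A.
Agent 2 against A: payoffs 4, 0, 5, 8 → best response C4.
Agent 2 against B: payoffs 11, 3, 12, 8 → best response C3.
Agent 2 against C: payoffs 5, 8, 12, 6 → best response C3.
Agent 2 against D: payoffs 4, 9, 3, 1 → best response C2.
Mutual best responses: (A, C4); (C, C3).

Pure-strategy Nash equilibria: (A, C4) and (C, C3)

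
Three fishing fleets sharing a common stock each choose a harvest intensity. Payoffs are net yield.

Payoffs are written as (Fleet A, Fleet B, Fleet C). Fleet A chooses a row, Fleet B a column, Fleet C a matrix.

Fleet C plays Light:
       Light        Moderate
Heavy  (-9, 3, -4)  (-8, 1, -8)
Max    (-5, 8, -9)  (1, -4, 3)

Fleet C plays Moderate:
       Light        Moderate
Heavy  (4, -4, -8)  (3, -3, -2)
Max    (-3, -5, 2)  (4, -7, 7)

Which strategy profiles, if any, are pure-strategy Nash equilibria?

For each player, find the best response to each opponent profile; mutual best responses are the pure NE.
Fleet A against (Light, Light): payoffs -9, -5 → best response Max.
Fleet A against (Light, Moderate): payoffs 4, -3 → best response Heavy.
Fleet A against (Moderate, Light): payoffs -8, 1 → best response Max.
Fleet A against (Moderate, Moderate): payoffs 3, 4 → best response Max.
Fleet B against (Heavy, Light): payoffs 3, 1 → best response Light.
Fleet B against (Heavy, Moderate): payoffs -4, -3 → best response Moderate.
Fleet B against (Max, Light): payoffs 8, -4 → best response Light.
Fleet B against (Max, Moderate): payoffs -5, -7 → best response Light.
Fleet C against (Heavy, Light): payoffs -4, -8 → best response Light.
Fleet C against (Heavy, Moderate): payoffs -8, -2 → best response Moderate.
Fleet C against (Max, Light): payoffs -9, 2 → best response Moderate.
Fleet C against (Max, Moderate): payoffs 3, 7 → best response Moderate.
No profile is a mutual best response for all players.

none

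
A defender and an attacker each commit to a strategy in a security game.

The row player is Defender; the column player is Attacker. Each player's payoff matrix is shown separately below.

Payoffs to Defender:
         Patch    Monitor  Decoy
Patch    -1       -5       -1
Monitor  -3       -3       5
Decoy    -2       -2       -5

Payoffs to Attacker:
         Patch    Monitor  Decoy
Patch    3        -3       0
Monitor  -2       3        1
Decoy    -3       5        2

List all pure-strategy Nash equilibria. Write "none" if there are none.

(Patch, Patch) and (Decoy, Monitor)

Defender against Patch: payoffs -1, -3, -2 → best response Patch.
Defender against Monitor: payoffs -5, -3, -2 → best response Decoy.
Defender against Decoy: payoffs -1, 5, -5 → best response Monitor.
Attacker against Patch: payoffs 3, -3, 0 → best response Patch.
Attacker against Monitor: payoffs -2, 3, 1 → best response Monitor.
Attacker against Decoy: payoffs -3, 5, 2 → best response Monitor.
Mutual best responses: (Patch, Patch); (Decoy, Monitor).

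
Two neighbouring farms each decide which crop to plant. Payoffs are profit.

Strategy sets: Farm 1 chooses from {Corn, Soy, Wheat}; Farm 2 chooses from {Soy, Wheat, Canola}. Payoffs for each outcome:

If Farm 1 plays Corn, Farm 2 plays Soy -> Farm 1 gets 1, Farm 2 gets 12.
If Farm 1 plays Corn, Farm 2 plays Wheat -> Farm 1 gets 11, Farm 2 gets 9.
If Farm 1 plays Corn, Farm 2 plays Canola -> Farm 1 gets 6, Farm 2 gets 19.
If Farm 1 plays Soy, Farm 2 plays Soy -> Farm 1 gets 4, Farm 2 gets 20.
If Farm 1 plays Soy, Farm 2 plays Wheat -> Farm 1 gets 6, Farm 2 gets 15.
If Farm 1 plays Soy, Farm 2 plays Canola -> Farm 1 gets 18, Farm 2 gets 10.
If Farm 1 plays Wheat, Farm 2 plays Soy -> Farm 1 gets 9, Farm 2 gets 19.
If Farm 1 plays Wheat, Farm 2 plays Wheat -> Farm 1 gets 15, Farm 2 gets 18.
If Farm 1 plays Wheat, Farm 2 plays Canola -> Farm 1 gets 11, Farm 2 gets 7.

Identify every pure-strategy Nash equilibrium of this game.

Pure NE: (Wheat, Soy)

For each strategy profile, look for a profitable unilateral deviation.
(Corn, Soy): Farm 1 can switch to Soy (1 → 4). Not NE.
(Corn, Wheat): Farm 1 can switch to Wheat (11 → 15). Not NE.
(Corn, Canola): Farm 1 can switch to Soy (6 → 18). Not NE.
(Soy, Soy): Farm 1 can switch to Wheat (4 → 9). Not NE.
(Soy, Wheat): Farm 1 can switch to Corn (6 → 11). Not NE.
(Soy, Canola): Farm 2 can switch to Soy (10 → 20). Not NE.
(Wheat, Soy): Farm 1 gets 9, best alternative 4; Farm 2 gets 19, best alternative 18. No profitable deviation — NE.
(Wheat, Wheat): Farm 2 can switch to Soy (18 → 19). Not NE.
(Wheat, Canola): Farm 1 can switch to Soy (11 → 18). Not NE.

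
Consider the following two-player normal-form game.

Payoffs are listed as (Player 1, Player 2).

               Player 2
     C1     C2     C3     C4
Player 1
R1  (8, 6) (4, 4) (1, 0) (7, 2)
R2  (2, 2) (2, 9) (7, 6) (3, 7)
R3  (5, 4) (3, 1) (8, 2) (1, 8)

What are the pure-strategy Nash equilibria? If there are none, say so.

(R1, C1): Player 1 gets 8, best alternative 5; Player 2 gets 6, best alternative 4. No profitable deviation — NE.
(R1, C2): Player 2 can switch to C1 (4 → 6). Not NE.
(R1, C3): Player 1 can switch to R2 (1 → 7). Not NE.
(R1, C4): Player 2 can switch to C1 (2 → 6). Not NE.
(R2, C1): Player 1 can switch to R1 (2 → 8). Not NE.
(R2, C2): Player 1 can switch to R1 (2 → 4). Not NE.
(R2, C3): Player 1 can switch to R3 (7 → 8). Not NE.
(R2, C4): Player 1 can switch to R1 (3 → 7). Not NE.
(R3, C1): Player 1 can switch to R1 (5 → 8). Not NE.
(The remaining 3 profiles each have a profitable deviation by the same check.)

(R1, C1)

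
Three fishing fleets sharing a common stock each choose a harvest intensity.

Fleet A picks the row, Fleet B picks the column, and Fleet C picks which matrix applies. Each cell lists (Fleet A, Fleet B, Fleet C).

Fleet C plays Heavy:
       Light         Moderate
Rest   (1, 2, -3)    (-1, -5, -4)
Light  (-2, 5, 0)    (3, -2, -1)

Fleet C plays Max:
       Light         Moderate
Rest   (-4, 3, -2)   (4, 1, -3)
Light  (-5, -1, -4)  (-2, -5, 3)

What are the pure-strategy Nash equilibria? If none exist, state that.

(Rest, Light, Max)

Fleet A against (Light, Heavy): payoffs 1, -2 → best response Rest.
Fleet A against (Light, Max): payoffs -4, -5 → best response Rest.
Fleet A against (Moderate, Heavy): payoffs -1, 3 → best response Light.
Fleet A against (Moderate, Max): payoffs 4, -2 → best response Rest.
Fleet B against (Rest, Heavy): payoffs 2, -5 → best response Light.
Fleet B against (Rest, Max): payoffs 3, 1 → best response Light.
Fleet B against (Light, Heavy): payoffs 5, -2 → best response Light.
Fleet B against (Light, Max): payoffs -1, -5 → best response Light.
Fleet C against (Rest, Light): payoffs -3, -2 → best response Max.
Fleet C against (Rest, Moderate): payoffs -4, -3 → best response Max.
Fleet C against (Light, Light): payoffs 0, -4 → best response Heavy.
Fleet C against (Light, Moderate): payoffs -1, 3 → best response Max.
Mutual best responses: (Rest, Light, Max).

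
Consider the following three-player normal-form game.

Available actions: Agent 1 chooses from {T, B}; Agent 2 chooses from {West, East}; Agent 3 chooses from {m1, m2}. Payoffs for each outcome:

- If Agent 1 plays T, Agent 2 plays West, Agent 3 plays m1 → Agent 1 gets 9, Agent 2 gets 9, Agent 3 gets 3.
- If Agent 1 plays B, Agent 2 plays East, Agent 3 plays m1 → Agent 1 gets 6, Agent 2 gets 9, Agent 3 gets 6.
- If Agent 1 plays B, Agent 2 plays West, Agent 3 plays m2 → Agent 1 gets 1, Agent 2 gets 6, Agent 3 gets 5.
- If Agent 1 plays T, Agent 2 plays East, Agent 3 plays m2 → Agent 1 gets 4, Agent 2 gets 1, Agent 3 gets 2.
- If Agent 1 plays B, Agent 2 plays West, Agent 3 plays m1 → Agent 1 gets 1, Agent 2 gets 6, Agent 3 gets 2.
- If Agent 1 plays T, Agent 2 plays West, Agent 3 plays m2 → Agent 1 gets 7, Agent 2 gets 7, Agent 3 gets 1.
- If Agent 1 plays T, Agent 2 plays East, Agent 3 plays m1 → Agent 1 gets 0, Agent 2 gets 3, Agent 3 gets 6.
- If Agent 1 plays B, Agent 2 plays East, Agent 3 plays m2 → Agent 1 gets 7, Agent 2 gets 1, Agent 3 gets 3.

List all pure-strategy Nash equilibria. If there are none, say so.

Mark each player's best response to every combination of opponents' strategies; a profile where every player is best-responding is a pure Nash equilibrium.
Agent 1 against (West, m1): payoffs 9, 1 → best response T.
Agent 1 against (West, m2): payoffs 7, 1 → best response T.
Agent 1 against (East, m1): payoffs 0, 6 → best response B.
Agent 1 against (East, m2): payoffs 4, 7 → best response B.
Agent 2 against (T, m1): payoffs 9, 3 → best response West.
Agent 2 against (T, m2): payoffs 7, 1 → best response West.
Agent 2 against (B, m1): payoffs 6, 9 → best response East.
Agent 2 against (B, m2): payoffs 6, 1 → best response West.
Agent 3 against (T, West): payoffs 3, 1 → best response m1.
Agent 3 against (T, East): payoffs 6, 2 → best response m1.
Agent 3 against (B, West): payoffs 2, 5 → best response m2.
Agent 3 against (B, East): payoffs 6, 3 → best response m1.
Mutual best responses: (T, West, m1); (B, East, m1).

The pure Nash equilibria are (T, West, m1) and (B, East, m1).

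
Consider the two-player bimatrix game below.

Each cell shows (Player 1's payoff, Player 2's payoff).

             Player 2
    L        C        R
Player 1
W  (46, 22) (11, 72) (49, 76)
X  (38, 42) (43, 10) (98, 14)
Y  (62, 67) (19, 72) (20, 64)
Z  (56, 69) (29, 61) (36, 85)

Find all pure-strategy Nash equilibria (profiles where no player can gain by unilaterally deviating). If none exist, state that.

(W, L): Player 1 can switch to Y (46 → 62). Not NE.
(W, C): Player 1 can switch to X (11 → 43). Not NE.
(W, R): Player 1 can switch to X (49 → 98). Not NE.
(X, L): Player 1 can switch to W (38 → 46). Not NE.
(X, C): Player 2 can switch to L (10 → 42). Not NE.
(X, R): Player 2 can switch to L (14 → 42). Not NE.
(Y, L): Player 2 can switch to C (67 → 72). Not NE.
(Y, C): Player 1 can switch to X (19 → 43). Not NE.
(The remaining 4 profiles each have a profitable deviation by the same check.)

This game has no pure Nash equilibrium.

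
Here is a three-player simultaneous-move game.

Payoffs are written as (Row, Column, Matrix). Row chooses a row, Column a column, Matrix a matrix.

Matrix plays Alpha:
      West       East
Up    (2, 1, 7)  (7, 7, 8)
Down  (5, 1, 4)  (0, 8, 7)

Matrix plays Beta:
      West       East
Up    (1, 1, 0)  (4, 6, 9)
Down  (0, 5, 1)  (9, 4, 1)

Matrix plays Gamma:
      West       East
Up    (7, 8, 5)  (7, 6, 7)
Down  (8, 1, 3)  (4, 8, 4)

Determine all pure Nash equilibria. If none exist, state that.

Mark each player's best response to every combination of opponents' strategies; a profile where every player is best-responding is a pure Nash equilibrium.
Row against (West, Alpha): payoffs 2, 5 → best response Down.
Row against (West, Beta): payoffs 1, 0 → best response Up.
Row against (West, Gamma): payoffs 7, 8 → best response Down.
Row against (East, Alpha): payoffs 7, 0 → best response Up.
Row against (East, Beta): payoffs 4, 9 → best response Down.
Row against (East, Gamma): payoffs 7, 4 → best response Up.
Column against (Up, Alpha): payoffs 1, 7 → best response East.
Column against (Up, Beta): payoffs 1, 6 → best response East.
Column against (Up, Gamma): payoffs 8, 6 → best response West.
Column against (Down, Alpha): payoffs 1, 8 → best response East.
Column against (Down, Beta): payoffs 5, 4 → best response West.
Column against (Down, Gamma): payoffs 1, 8 → best response East.
Matrix against (Up, West): payoffs 7, 0, 5 → best response Alpha.
Matrix against (Up, East): payoffs 8, 9, 7 → best response Beta.
Matrix against (Down, West): payoffs 4, 1, 3 → best response Alpha.
Matrix against (Down, East): payoffs 7, 1, 4 → best response Alpha.
No profile is a mutual best response for all players.

There is no pure-strategy Nash equilibrium.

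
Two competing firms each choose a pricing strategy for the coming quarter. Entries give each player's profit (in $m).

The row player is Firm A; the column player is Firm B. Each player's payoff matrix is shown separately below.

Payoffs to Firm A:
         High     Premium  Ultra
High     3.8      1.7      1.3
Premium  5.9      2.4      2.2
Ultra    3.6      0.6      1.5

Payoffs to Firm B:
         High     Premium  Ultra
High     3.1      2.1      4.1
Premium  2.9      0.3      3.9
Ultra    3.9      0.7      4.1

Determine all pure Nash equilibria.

(Premium, Ultra)

Mark each player's best response to every combination of opponents' strategies; a profile where every player is best-responding is a pure Nash equilibrium.
Firm A against High: payoffs 3.8, 5.9, 3.6 → best response Premium.
Firm A against Premium: payoffs 1.7, 2.4, 0.6 → best response Premium.
Firm A against Ultra: payoffs 1.3, 2.2, 1.5 → best response Premium.
Firm B against High: payoffs 3.1, 2.1, 4.1 → best response Ultra.
Firm B against Premium: payoffs 2.9, 0.3, 3.9 → best response Ultra.
Firm B against Ultra: payoffs 3.9, 0.7, 4.1 → best response Ultra.
Mutual best responses: (Premium, Ultra).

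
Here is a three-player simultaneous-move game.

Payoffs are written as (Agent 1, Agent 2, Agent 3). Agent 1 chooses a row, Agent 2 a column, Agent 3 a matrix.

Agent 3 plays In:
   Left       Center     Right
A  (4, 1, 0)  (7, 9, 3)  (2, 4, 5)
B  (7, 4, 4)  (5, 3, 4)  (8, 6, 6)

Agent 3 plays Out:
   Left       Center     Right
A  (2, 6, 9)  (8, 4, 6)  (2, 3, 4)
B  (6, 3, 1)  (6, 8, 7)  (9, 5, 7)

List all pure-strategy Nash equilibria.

For each strategy profile, look for a profitable unilateral deviation.
(A, Left, In): Agent 1 can switch to B (4 → 7). Not NE.
(A, Left, Out): Agent 1 can switch to B (2 → 6). Not NE.
(A, Center, In): Agent 3 can switch to Out (3 → 6). Not NE.
(A, Center, Out): Agent 2 can switch to Left (4 → 6). Not NE.
(A, Right, In): Agent 1 can switch to B (2 → 8). Not NE.
(A, Right, Out): Agent 1 can switch to B (2 → 9). Not NE.
(The remaining 6 profiles each have a profitable deviation by the same check.)

none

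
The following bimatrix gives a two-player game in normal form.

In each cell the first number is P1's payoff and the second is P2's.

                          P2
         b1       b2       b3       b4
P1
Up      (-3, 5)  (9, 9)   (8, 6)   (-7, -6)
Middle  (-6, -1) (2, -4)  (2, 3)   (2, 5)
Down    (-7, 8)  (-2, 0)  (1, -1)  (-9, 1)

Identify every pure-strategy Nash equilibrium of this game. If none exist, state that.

P1 against b1: payoffs -3, -6, -7 → best response Up.
P1 against b2: payoffs 9, 2, -2 → best response Up.
P1 against b3: payoffs 8, 2, 1 → best response Up.
P1 against b4: payoffs -7, 2, -9 → best response Middle.
P2 against Up: payoffs 5, 9, 6, -6 → best response b2.
P2 against Middle: payoffs -1, -4, 3, 5 → best response b4.
P2 against Down: payoffs 8, 0, -1, 1 → best response b1.
Mutual best responses: (Up, b2); (Middle, b4).

(Up, b2); (Middle, b4)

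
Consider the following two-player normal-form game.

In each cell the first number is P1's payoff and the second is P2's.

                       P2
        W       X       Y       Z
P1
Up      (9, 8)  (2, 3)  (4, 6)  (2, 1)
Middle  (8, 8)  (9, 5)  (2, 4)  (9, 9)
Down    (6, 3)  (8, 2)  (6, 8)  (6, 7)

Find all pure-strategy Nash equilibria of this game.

Pure-strategy Nash equilibria: (Up, W), (Middle, Z), (Down, Y)

Mark each player's best response to every combination of opponents' strategies; a profile where every player is best-responding is a pure Nash equilibrium.
P1 against W: payoffs 9, 8, 6 → best response Up.
P1 against X: payoffs 2, 9, 8 → best response Middle.
P1 against Y: payoffs 4, 2, 6 → best response Down.
P1 against Z: payoffs 2, 9, 6 → best response Middle.
P2 against Up: payoffs 8, 3, 6, 1 → best response W.
P2 against Middle: payoffs 8, 5, 4, 9 → best response Z.
P2 against Down: payoffs 3, 2, 8, 7 → best response Y.
Mutual best responses: (Up, W); (Middle, Z); (Down, Y).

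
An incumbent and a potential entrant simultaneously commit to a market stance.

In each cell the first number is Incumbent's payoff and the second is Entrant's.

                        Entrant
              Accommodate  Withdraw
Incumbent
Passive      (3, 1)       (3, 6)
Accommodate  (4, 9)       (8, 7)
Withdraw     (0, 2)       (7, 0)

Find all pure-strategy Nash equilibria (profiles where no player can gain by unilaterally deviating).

(Accommodate, Accommodate)

(Passive, Accommodate): Incumbent can switch to Accommodate (3 → 4). Not NE.
(Passive, Withdraw): Incumbent can switch to Accommodate (3 → 8). Not NE.
(Accommodate, Accommodate): Incumbent gets 4, best alternative 3; Entrant gets 9, best alternative 7. No profitable deviation — NE.
(Accommodate, Withdraw): Entrant can switch to Accommodate (7 → 9). Not NE.
(Withdraw, Accommodate): Incumbent can switch to Passive (0 → 3). Not NE.
(Withdraw, Withdraw): Incumbent can switch to Accommodate (7 → 8). Not NE.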